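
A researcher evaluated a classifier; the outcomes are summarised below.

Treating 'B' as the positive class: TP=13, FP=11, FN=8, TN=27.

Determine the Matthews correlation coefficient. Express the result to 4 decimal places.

MCC = (TP·TN − FP·FN) / √((TP+FP)(TP+FN)(TN+FP)(TN+FN))
Numerator = 13·27 − 11·8 = 263
Denominator = √(24·21·38·35) = √670320 = 818.7307
MCC = 263 / 818.7307 = 0.3212

0.3212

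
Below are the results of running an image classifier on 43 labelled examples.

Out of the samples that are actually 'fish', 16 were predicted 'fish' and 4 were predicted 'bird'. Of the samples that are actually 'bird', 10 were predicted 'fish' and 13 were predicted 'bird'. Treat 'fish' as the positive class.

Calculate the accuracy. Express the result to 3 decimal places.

0.674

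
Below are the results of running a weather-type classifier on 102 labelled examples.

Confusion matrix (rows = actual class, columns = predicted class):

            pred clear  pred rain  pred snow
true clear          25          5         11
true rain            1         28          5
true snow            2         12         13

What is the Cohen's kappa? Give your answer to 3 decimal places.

0.471

Observed agreement pₒ = trace/N = 66/102 = 0.6471
Expected agreement pₑ = Σ (rowᵢ·colᵢ)/N² = (41·28 + 34·45 + 27·29)/102² = 0.3327
κ = (pₒ − pₑ)/(1 − pₑ) = (0.6471 − 0.3327)/(1 − 0.3327) = 0.471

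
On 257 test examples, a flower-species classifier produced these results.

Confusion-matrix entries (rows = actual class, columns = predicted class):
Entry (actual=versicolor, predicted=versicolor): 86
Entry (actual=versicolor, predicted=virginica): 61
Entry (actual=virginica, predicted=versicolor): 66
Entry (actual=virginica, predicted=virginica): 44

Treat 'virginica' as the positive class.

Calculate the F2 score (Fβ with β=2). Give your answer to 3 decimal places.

0.404

Fβ = (1+β²)·TP / ((1+β²)·TP + β²·FN + FP), with β²=4
= 5·44 / (5·44 + 4·66 + 61) = 0.404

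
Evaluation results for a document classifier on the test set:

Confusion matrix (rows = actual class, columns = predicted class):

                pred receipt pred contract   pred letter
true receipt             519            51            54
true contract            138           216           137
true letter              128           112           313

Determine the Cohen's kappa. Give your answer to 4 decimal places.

Observed agreement pₒ = trace/N = 1048/1668 = 0.62830
Expected agreement pₑ = Σ (rowᵢ·colᵢ)/N² = (624·785 + 491·379 + 553·504)/1668² = 0.34312
κ = (pₒ − pₑ)/(1 − pₑ) = (0.62830 − 0.34312)/(1 − 0.34312) = 0.4341

0.4341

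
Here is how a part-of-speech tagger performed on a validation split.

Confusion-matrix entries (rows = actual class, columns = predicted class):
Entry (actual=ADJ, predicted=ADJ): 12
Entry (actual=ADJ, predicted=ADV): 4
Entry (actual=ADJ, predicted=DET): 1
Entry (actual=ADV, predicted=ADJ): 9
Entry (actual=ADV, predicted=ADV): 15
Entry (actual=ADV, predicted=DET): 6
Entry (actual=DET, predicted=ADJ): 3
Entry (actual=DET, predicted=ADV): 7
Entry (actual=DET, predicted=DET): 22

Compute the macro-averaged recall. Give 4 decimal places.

Per-class recall (TP/(TP+FN)):
  ADJ: TP=12, FN=4+1=5 → 12/17 = 0.70588
  ADV: TP=15, FN=9+6=15 → 15/30 = 0.50000
  DET: TP=22, FN=3+7=10 → 22/32 = 0.68750
Macro-recall = mean = (0.70588 + 0.50000 + 0.68750) / 3 = 0.6311

0.6311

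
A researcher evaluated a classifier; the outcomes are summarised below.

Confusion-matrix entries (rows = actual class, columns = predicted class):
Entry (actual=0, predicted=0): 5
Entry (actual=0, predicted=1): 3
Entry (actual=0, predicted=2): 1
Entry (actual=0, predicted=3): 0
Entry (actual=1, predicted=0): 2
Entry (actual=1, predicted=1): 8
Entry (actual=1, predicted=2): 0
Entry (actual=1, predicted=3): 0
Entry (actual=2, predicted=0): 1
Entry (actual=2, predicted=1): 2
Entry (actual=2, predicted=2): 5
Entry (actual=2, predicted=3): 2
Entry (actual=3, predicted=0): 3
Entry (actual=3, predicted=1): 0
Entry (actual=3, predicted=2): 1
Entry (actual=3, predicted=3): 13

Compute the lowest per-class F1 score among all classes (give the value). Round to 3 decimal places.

0.500

Per-class F1 score (2·TP/(2·TP+FP+FN)):
  0: TP=5, FP=2+1+3=6, FN=3+1+0=4 → 10/20 = 0.5000
  1: TP=8, FP=3+2+0=5, FN=2+0+0=2 → 16/23 = 0.6957
  2: TP=5, FP=1+0+1=2, FN=1+2+2=5 → 10/17 = 0.5882
  3: TP=13, FP=0+0+2=2, FN=3+0+1=4 → 26/32 = 0.8125
Lowest is class '0' with F1 score = 0.500.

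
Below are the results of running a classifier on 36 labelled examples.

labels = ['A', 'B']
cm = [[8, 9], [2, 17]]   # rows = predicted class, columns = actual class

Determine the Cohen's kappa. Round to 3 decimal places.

Observed agreement pₒ = trace/N = 25/36 = 0.6944
Expected agreement pₑ = Σ (rowᵢ·colᵢ)/N² = (10·17 + 26·19)/36² = 0.5123
κ = (pₒ − pₑ)/(1 − pₑ) = (0.6944 − 0.5123)/(1 − 0.5123) = 0.373

0.373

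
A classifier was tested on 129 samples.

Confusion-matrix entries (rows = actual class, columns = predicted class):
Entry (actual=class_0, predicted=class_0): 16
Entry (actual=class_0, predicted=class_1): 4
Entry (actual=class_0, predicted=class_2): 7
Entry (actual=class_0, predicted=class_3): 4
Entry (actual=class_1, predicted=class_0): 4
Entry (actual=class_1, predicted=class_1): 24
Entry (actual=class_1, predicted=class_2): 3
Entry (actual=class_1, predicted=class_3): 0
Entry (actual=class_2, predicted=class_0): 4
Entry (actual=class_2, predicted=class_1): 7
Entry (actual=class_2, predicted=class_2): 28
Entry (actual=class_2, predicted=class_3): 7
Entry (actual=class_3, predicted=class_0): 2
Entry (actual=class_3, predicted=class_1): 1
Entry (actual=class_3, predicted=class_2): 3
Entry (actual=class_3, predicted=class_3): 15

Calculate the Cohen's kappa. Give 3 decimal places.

0.517

Observed agreement pₒ = trace/N = 83/129 = 0.6434
Expected agreement pₑ = Σ (rowᵢ·colᵢ)/N² = (31·26 + 31·36 + 46·41 + 21·26)/129² = 0.2616
κ = (pₒ − pₑ)/(1 − pₑ) = (0.6434 − 0.2616)/(1 − 0.2616) = 0.517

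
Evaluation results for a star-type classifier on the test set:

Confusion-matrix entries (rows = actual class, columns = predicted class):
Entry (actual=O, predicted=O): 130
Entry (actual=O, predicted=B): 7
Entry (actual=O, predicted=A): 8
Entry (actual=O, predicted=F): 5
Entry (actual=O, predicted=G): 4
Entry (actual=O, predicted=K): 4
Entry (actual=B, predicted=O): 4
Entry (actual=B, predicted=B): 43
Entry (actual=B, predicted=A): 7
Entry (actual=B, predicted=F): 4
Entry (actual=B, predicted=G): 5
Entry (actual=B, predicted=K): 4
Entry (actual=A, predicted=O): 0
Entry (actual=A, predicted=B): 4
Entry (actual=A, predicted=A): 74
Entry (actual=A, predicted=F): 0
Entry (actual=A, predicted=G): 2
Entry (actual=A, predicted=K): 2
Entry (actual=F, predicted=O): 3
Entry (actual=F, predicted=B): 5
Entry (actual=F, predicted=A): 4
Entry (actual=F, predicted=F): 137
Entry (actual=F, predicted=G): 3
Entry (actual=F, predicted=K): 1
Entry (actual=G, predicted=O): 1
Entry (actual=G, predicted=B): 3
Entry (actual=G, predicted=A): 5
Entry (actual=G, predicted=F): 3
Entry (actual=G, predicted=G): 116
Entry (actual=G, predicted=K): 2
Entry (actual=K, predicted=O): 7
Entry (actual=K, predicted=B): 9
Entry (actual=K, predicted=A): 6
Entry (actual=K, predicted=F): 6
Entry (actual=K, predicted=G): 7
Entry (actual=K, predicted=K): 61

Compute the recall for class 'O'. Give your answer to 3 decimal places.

0.823

Take TP from the diagonal, FP from the rest of the 'O' prediction marginal, FN from the rest of the 'O' actual marginal.
recall = TP/(TP+FN).
O: TP=130, FN=7+8+5+4+4=28 → 130/158 = 0.8228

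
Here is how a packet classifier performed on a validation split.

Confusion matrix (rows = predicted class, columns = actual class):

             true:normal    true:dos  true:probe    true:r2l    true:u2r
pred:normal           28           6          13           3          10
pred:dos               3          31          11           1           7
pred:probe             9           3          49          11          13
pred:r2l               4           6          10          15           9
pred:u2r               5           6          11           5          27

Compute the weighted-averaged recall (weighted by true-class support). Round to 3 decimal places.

Per-class recall (TP/(TP+FN)):
  normal: TP=28, FN=3+9+4+5=21 → 28/49 = 0.5714
  dos: TP=31, FN=6+3+6+6=21 → 31/52 = 0.5962
  probe: TP=49, FN=13+11+10+11=45 → 49/94 = 0.5213
  r2l: TP=15, FN=3+1+11+5=20 → 15/35 = 0.4286
  u2r: TP=27, FN=10+7+13+9=39 → 27/66 = 0.4091
Weighted-recall = Σ (supportᵢ/N)·recallᵢ with N=296: (49/296)·0.5714 + (52/296)·0.5962 + (94/296)·0.5213 + (35/296)·0.4286 + (66/296)·0.4091 = 0.507

0.507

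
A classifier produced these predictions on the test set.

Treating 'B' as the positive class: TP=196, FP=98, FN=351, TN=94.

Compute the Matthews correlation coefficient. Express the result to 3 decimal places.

MCC = (TP·TN − FP·FN) / √((TP+FP)(TP+FN)(TN+FP)(TN+FN))
Numerator = 196·94 − 98·351 = -15974
Denominator = √(294·547·192·445) = √13740289920 = 117218.9828
MCC = -15974 / 117218.9828 = -0.136

-0.136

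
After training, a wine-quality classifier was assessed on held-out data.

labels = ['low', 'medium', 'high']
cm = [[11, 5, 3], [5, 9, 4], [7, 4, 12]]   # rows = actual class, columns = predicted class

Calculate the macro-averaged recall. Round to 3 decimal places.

Per-class recall (TP/(TP+FN)):
  low: TP=11, FN=5+3=8 → 11/19 = 0.5789
  medium: TP=9, FN=5+4=9 → 9/18 = 0.5000
  high: TP=12, FN=7+4=11 → 12/23 = 0.5217
Macro-recall = mean = (0.5789 + 0.5000 + 0.5217) / 3 = 0.534

0.534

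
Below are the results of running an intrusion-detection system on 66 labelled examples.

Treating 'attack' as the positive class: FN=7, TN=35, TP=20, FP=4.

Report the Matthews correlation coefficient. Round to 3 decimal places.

0.652

MCC = (TP·TN − FP·FN) / √((TP+FP)(TP+FN)(TN+FP)(TN+FN))
Numerator = 20·35 − 4·7 = 672
Denominator = √(24·27·39·42) = √1061424 = 1030.2543
MCC = 672 / 1030.2543 = 0.652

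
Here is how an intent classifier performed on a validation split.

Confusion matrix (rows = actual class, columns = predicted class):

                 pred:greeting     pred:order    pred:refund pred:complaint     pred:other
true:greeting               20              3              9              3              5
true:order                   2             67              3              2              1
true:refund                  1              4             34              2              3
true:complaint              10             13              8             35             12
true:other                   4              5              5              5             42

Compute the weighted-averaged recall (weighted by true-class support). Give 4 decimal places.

Per-class recall (TP/(TP+FN)):
  greeting: TP=20, FN=3+9+3+5=20 → 20/40 = 0.50000
  order: TP=67, FN=2+3+2+1=8 → 67/75 = 0.89333
  refund: TP=34, FN=1+4+2+3=10 → 34/44 = 0.77273
  complaint: TP=35, FN=10+13+8+12=43 → 35/78 = 0.44872
  other: TP=42, FN=4+5+5+5=19 → 42/61 = 0.68852
Weighted-recall = Σ (supportᵢ/N)·recallᵢ with N=298: (40/298)·0.50000 + (75/298)·0.89333 + (44/298)·0.77273 + (78/298)·0.44872 + (61/298)·0.68852 = 0.6644

0.6644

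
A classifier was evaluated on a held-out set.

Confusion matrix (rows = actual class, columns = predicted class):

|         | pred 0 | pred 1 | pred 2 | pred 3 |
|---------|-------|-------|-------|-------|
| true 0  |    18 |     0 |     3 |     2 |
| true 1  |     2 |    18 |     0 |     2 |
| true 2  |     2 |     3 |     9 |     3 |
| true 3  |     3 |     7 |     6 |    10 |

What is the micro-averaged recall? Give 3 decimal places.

Micro-averaging pools counts across classes: ΣTP=55, ΣFP=33, ΣFN=33.
Micro-recall = TP/(TP+FN) on pooled counts = 0.625 (equals overall accuracy in single-label multiclass).

0.625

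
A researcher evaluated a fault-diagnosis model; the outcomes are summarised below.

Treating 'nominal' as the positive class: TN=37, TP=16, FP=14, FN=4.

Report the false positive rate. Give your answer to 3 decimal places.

FPR = FP/(FP+TN) = 14/(14+37) = 0.275

0.275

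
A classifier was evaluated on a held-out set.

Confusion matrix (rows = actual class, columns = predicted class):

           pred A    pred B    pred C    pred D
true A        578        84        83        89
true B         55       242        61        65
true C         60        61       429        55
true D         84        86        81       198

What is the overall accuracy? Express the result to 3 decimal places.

Accuracy = trace / total = (578+242+429+198=1447) / 2311 = 1447/2311 = 0.626

0.626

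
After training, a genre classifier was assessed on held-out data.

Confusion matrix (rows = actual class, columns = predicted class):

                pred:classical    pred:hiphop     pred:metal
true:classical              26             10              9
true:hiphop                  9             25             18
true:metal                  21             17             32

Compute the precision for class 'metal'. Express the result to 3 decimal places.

One-vs-rest for 'metal': TP = diagonal; FP = other classes predicted 'metal'; FN = 'metal' predicted as other.
precision = TP/(TP+FP).
metal: TP=32, FP=9+18=27 → 32/59 = 0.5424

0.542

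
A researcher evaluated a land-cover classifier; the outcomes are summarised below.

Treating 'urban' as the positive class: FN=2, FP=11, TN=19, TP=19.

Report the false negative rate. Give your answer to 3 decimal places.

0.095

FNR = FN/(FN+TP) = 2/(2+19) = 0.095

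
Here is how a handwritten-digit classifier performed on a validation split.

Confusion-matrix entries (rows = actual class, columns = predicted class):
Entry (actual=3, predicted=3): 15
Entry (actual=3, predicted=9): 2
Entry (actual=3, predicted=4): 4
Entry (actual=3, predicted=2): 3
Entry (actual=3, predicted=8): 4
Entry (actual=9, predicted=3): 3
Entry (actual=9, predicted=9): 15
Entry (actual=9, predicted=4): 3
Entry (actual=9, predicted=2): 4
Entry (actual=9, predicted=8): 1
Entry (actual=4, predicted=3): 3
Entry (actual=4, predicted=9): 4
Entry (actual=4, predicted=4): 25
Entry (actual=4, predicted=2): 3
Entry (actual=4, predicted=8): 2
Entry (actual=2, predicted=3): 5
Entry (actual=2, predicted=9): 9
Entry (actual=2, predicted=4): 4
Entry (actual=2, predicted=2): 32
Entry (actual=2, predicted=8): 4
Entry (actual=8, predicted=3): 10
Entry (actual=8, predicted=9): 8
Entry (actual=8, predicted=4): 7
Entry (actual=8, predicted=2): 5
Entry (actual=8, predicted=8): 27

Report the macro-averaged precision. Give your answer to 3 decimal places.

Per-class precision (TP/(TP+FP)):
  3: TP=15, FP=3+3+5+10=21 → 15/36 = 0.4167
  9: TP=15, FP=2+4+9+8=23 → 15/38 = 0.3947
  4: TP=25, FP=4+3+4+7=18 → 25/43 = 0.5814
  2: TP=32, FP=3+4+3+5=15 → 32/47 = 0.6809
  8: TP=27, FP=4+1+2+4=11 → 27/38 = 0.7105
Macro-precision = mean = (0.4167 + 0.3947 + 0.5814 + 0.6809 + 0.7105) / 5 = 0.557

0.557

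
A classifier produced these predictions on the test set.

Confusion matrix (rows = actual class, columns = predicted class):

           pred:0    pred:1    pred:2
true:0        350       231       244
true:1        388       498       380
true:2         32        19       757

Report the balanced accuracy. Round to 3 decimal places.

0.585

Balanced accuracy = mean of per-class recall.
  0: recall = 350/825 = 0.4242
  1: recall = 498/1266 = 0.3934
  2: recall = 757/808 = 0.9369
Mean = (0.4242 + 0.3934 + 0.9369) / 3 = 0.585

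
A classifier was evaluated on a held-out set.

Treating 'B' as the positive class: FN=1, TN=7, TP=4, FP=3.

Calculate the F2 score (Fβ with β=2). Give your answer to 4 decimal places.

Fβ = (1+β²)·TP / ((1+β²)·TP + β²·FN + FP), with β²=4
= 5·4 / (5·4 + 4·1 + 3) = 0.7407

0.7407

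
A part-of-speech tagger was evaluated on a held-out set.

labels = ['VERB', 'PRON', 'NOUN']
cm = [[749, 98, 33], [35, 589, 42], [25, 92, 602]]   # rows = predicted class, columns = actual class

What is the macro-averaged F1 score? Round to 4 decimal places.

0.8549

Per-class F1 score (2·TP/(2·TP+FP+FN)):
  VERB: TP=749, FP=98+33=131, FN=35+25=60 → 1498/1689 = 0.88692
  PRON: TP=589, FP=35+42=77, FN=98+92=190 → 1178/1445 = 0.81522
  NOUN: TP=602, FP=25+92=117, FN=33+42=75 → 1204/1396 = 0.86246
Macro-F1 score = mean = (0.88692 + 0.81522 + 0.86246) / 3 = 0.8549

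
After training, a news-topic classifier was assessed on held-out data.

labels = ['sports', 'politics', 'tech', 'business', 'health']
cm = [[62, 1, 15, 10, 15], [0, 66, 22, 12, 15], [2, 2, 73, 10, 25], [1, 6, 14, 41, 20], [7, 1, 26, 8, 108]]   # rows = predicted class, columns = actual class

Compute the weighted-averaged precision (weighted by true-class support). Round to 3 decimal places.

0.635

Per-class precision (TP/(TP+FP)):
  sports: TP=62, FP=1+15+10+15=41 → 62/103 = 0.6019
  politics: TP=66, FP=0+22+12+15=49 → 66/115 = 0.5739
  tech: TP=73, FP=2+2+10+25=39 → 73/112 = 0.6518
  business: TP=41, FP=1+6+14+20=41 → 41/82 = 0.5000
  health: TP=108, FP=7+1+26+8=42 → 108/150 = 0.7200
Weighted-precision = Σ (supportᵢ/N)·precisionᵢ with N=562: (72/562)·0.6019 + (76/562)·0.5739 + (150/562)·0.6518 + (81/562)·0.5000 + (183/562)·0.7200 = 0.635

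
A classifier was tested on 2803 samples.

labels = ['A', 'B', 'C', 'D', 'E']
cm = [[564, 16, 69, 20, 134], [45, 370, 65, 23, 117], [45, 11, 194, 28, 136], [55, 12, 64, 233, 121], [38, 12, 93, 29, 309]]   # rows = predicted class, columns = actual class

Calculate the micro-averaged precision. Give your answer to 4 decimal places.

Micro-averaging pools counts across classes: ΣTP=1670, ΣFP=1133, ΣFN=1133.
Micro-precision = TP/(TP+FP) on pooled counts = 0.5958 (equals overall accuracy in single-label multiclass).

0.5958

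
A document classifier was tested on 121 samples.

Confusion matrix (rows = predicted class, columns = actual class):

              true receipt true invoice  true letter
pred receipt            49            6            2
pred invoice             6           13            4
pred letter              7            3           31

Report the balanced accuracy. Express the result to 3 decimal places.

0.740

Balanced accuracy = mean of per-class recall.
  receipt: recall = 49/62 = 0.7903
  invoice: recall = 13/22 = 0.5909
  letter: recall = 31/37 = 0.8378
Mean = (0.7903 + 0.5909 + 0.8378) / 3 = 0.740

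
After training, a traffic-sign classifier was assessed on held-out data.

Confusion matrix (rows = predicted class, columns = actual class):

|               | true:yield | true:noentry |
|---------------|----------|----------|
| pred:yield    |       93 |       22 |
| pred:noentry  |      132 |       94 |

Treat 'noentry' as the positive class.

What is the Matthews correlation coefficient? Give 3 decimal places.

MCC = (TP·TN − FP·FN) / √((TP+FP)(TP+FN)(TN+FP)(TN+FN))
Numerator = 94·93 − 132·22 = 5838
Denominator = √(226·116·225·115) = √678339000 = 26044.9419
MCC = 5838 / 26044.9419 = 0.224

0.224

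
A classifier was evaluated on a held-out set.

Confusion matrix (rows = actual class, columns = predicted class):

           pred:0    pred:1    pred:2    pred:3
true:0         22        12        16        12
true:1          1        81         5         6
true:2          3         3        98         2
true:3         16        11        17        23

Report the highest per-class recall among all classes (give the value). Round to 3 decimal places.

Per-class recall (TP/(TP+FN)):
  0: TP=22, FN=12+16+12=40 → 22/62 = 0.3548
  1: TP=81, FN=1+5+6=12 → 81/93 = 0.8710
  2: TP=98, FN=3+3+2=8 → 98/106 = 0.9245
  3: TP=23, FN=16+11+17=44 → 23/67 = 0.3433
Highest is class '2' with recall = 0.925.

0.925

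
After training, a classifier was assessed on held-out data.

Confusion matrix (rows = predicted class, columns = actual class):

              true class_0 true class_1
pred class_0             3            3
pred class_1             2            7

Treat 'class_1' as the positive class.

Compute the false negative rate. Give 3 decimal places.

FNR = FN/(FN+TP) = 3/(3+7) = 0.300

0.300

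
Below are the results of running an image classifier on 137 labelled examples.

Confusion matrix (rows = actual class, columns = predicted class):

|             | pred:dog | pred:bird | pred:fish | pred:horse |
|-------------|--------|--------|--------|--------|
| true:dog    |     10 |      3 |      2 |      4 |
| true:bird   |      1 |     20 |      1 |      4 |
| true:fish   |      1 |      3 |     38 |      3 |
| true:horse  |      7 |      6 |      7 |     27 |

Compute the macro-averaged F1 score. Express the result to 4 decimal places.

Per-class F1 score (2·TP/(2·TP+FP+FN)):
  dog: TP=10, FP=1+1+7=9, FN=3+2+4=9 → 20/38 = 0.52632
  bird: TP=20, FP=3+3+6=12, FN=1+1+4=6 → 40/58 = 0.68966
  fish: TP=38, FP=2+1+7=10, FN=1+3+3=7 → 76/93 = 0.81720
  horse: TP=27, FP=4+4+3=11, FN=7+6+7=20 → 54/85 = 0.63529
Macro-F1 score = mean = (0.52632 + 0.68966 + 0.81720 + 0.63529) / 4 = 0.6671

0.6671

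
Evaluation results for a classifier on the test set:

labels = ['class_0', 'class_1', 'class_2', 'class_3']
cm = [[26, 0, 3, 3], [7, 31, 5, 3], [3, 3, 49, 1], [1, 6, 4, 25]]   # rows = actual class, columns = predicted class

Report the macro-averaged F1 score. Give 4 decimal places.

0.7619

Per-class F1 score (2·TP/(2·TP+FP+FN)):
  class_0: TP=26, FP=7+3+1=11, FN=0+3+3=6 → 52/69 = 0.75362
  class_1: TP=31, FP=0+3+6=9, FN=7+5+3=15 → 62/86 = 0.72093
  class_2: TP=49, FP=3+5+4=12, FN=3+3+1=7 → 98/117 = 0.83761
  class_3: TP=25, FP=3+3+1=7, FN=1+6+4=11 → 50/68 = 0.73529
Macro-F1 score = mean = (0.75362 + 0.72093 + 0.83761 + 0.73529) / 4 = 0.7619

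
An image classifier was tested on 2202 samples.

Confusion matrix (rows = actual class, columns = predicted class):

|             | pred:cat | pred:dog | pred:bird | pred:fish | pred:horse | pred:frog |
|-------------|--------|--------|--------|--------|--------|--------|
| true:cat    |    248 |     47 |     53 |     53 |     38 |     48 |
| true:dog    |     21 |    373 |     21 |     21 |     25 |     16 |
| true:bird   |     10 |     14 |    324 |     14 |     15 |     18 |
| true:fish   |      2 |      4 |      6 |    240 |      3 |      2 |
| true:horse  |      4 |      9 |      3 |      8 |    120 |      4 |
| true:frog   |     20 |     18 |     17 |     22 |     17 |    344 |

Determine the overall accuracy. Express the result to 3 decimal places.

Accuracy = trace / total = (248+373+324+240+120+344=1649) / 2202 = 1649/2202 = 0.749

0.749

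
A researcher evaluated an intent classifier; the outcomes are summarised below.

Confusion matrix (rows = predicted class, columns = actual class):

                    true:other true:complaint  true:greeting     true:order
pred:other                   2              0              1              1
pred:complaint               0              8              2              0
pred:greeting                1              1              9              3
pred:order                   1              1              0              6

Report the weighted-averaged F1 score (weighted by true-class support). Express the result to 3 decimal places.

0.694

Per-class F1 score (2·TP/(2·TP+FP+FN)):
  other: TP=2, FP=0+1+1=2, FN=0+1+1=2 → 4/8 = 0.5000
  complaint: TP=8, FP=0+2+0=2, FN=0+1+1=2 → 16/20 = 0.8000
  greeting: TP=9, FP=1+1+3=5, FN=1+2+0=3 → 18/26 = 0.6923
  order: TP=6, FP=1+1+0=2, FN=1+0+3=4 → 12/18 = 0.6667
Weighted-F1 score = Σ (supportᵢ/N)·F1 scoreᵢ with N=36: (4/36)·0.5000 + (10/36)·0.8000 + (12/36)·0.6923 + (10/36)·0.6667 = 0.694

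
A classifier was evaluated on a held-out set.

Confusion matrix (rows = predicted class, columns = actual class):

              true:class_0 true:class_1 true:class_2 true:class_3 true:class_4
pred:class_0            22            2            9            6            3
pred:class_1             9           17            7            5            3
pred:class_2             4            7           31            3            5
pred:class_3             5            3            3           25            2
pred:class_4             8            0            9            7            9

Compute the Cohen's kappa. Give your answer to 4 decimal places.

Observed agreement pₒ = trace/N = 104/204 = 0.50980
Expected agreement pₑ = Σ (rowᵢ·colᵢ)/N² = (48·42 + 29·41 + 59·50 + 46·38 + 22·33)/204² = 0.20735
κ = (pₒ − pₑ)/(1 − pₑ) = (0.50980 − 0.20735)/(1 − 0.20735) = 0.3816

0.3816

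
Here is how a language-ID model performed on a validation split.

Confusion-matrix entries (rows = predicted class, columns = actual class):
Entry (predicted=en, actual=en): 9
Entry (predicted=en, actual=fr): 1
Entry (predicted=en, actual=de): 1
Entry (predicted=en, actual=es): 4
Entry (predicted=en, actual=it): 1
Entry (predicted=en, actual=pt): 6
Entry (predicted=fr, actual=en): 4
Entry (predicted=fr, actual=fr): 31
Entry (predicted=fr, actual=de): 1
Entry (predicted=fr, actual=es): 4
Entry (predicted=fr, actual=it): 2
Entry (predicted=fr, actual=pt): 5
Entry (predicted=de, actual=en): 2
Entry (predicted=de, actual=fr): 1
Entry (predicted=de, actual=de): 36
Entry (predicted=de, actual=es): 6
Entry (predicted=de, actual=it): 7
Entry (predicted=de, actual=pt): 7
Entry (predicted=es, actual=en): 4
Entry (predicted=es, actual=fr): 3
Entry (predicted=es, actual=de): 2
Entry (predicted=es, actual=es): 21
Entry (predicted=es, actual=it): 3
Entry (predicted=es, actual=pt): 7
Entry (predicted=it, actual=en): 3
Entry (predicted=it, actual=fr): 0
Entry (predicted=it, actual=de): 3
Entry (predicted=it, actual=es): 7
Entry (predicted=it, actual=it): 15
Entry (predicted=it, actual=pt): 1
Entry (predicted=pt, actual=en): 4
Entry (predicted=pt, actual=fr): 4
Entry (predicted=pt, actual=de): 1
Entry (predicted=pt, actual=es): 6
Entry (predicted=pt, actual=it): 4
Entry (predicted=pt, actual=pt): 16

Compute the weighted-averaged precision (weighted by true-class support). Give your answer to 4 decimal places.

Per-class precision (TP/(TP+FP)):
  en: TP=9, FP=1+1+4+1+6=13 → 9/22 = 0.40909
  fr: TP=31, FP=4+1+4+2+5=16 → 31/47 = 0.65957
  de: TP=36, FP=2+1+6+7+7=23 → 36/59 = 0.61017
  es: TP=21, FP=4+3+2+3+7=19 → 21/40 = 0.52500
  it: TP=15, FP=3+0+3+7+1=14 → 15/29 = 0.51724
  pt: TP=16, FP=4+4+1+6+4=19 → 16/35 = 0.45714
Weighted-precision = Σ (supportᵢ/N)·precisionᵢ with N=232: (26/232)·0.40909 + (40/232)·0.65957 + (44/232)·0.61017 + (48/232)·0.52500 + (32/232)·0.51724 + (42/232)·0.45714 = 0.5380

0.5380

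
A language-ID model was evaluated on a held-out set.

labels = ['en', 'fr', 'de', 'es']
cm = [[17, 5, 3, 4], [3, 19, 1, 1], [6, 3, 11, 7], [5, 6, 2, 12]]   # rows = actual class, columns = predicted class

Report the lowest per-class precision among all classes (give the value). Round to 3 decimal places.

0.500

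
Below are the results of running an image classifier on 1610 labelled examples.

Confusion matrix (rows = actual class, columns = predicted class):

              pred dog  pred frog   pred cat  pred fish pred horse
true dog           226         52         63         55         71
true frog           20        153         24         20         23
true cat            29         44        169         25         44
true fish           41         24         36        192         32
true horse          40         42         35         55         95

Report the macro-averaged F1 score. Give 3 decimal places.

Per-class F1 score (2·TP/(2·TP+FP+FN)):
  dog: TP=226, FP=20+29+41+40=130, FN=52+63+55+71=241 → 452/823 = 0.5492
  frog: TP=153, FP=52+44+24+42=162, FN=20+24+20+23=87 → 306/555 = 0.5514
  cat: TP=169, FP=63+24+36+35=158, FN=29+44+25+44=142 → 338/638 = 0.5298
  fish: TP=192, FP=55+20+25+55=155, FN=41+24+36+32=133 → 384/672 = 0.5714
  horse: TP=95, FP=71+23+44+32=170, FN=40+42+35+55=172 → 190/532 = 0.3571
Macro-F1 score = mean = (0.5492 + 0.5514 + 0.5298 + 0.5714 + 0.3571) / 5 = 0.512

0.512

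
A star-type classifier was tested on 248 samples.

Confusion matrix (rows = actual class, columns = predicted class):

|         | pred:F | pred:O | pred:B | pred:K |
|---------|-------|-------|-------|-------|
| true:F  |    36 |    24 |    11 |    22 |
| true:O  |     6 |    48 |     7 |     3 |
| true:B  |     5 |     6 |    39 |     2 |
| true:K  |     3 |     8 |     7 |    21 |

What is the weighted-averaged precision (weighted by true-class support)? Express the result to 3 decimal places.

Per-class precision (TP/(TP+FP)):
  F: TP=36, FP=6+5+3=14 → 36/50 = 0.7200
  O: TP=48, FP=24+6+8=38 → 48/86 = 0.5581
  B: TP=39, FP=11+7+7=25 → 39/64 = 0.6094
  K: TP=21, FP=22+3+2=27 → 21/48 = 0.4375
Weighted-precision = Σ (supportᵢ/N)·precisionᵢ with N=248: (93/248)·0.7200 + (64/248)·0.5581 + (52/248)·0.6094 + (39/248)·0.4375 = 0.611

0.611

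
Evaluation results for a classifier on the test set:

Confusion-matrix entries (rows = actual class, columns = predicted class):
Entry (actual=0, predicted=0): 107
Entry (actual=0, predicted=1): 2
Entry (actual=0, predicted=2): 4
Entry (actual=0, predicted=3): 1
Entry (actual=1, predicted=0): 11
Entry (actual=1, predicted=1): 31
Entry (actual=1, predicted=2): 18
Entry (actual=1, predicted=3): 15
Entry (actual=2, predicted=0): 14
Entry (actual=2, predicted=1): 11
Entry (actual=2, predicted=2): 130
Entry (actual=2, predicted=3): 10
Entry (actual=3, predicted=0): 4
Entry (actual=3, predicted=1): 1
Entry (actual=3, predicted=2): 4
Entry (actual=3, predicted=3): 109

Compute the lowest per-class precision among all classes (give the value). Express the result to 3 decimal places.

0.689

Per-class precision (TP/(TP+FP)):
  0: TP=107, FP=11+14+4=29 → 107/136 = 0.7868
  1: TP=31, FP=2+11+1=14 → 31/45 = 0.6889
  2: TP=130, FP=4+18+4=26 → 130/156 = 0.8333
  3: TP=109, FP=1+15+10=26 → 109/135 = 0.8074
Lowest is class '1' with precision = 0.689.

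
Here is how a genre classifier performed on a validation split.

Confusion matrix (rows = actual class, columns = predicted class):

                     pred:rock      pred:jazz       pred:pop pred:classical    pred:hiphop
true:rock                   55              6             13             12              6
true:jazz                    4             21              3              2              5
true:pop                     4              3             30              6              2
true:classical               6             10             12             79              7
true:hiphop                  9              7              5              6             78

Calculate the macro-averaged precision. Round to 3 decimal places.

Per-class precision (TP/(TP+FP)):
  rock: TP=55, FP=4+4+6+9=23 → 55/78 = 0.7051
  jazz: TP=21, FP=6+3+10+7=26 → 21/47 = 0.4468
  pop: TP=30, FP=13+3+12+5=33 → 30/63 = 0.4762
  classical: TP=79, FP=12+2+6+6=26 → 79/105 = 0.7524
  hiphop: TP=78, FP=6+5+2+7=20 → 78/98 = 0.7959
Macro-precision = mean = (0.7051 + 0.4468 + 0.4762 + 0.7524 + 0.7959) / 5 = 0.635

0.635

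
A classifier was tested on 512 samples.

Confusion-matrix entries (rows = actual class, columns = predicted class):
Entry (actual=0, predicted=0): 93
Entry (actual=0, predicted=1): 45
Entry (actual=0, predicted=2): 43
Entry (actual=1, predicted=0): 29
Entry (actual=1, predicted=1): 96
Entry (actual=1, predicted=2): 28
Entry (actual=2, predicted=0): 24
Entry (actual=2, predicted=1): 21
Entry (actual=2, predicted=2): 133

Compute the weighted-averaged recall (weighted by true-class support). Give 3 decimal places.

Per-class recall (TP/(TP+FN)):
  0: TP=93, FN=45+43=88 → 93/181 = 0.5138
  1: TP=96, FN=29+28=57 → 96/153 = 0.6275
  2: TP=133, FN=24+21=45 → 133/178 = 0.7472
Weighted-recall = Σ (supportᵢ/N)·recallᵢ with N=512: (181/512)·0.5138 + (153/512)·0.6275 + (178/512)·0.7472 = 0.629

0.629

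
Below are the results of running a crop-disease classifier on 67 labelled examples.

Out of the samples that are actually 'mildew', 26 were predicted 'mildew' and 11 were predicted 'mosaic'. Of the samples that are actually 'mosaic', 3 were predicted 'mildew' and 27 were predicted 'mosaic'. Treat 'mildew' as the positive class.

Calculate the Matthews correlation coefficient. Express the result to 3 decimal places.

0.605

MCC = (TP·TN − FP·FN) / √((TP+FP)(TP+FN)(TN+FP)(TN+FN))
Numerator = 26·27 − 3·11 = 669
Denominator = √(29·37·30·38) = √1223220 = 1105.9928
MCC = 669 / 1105.9928 = 0.605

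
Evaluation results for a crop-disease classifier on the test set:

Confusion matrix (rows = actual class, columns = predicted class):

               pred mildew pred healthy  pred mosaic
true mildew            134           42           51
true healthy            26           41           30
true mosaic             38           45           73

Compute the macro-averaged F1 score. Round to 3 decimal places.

0.489

Per-class F1 score (2·TP/(2·TP+FP+FN)):
  mildew: TP=134, FP=26+38=64, FN=42+51=93 → 268/425 = 0.6306
  healthy: TP=41, FP=42+45=87, FN=26+30=56 → 82/225 = 0.3644
  mosaic: TP=73, FP=51+30=81, FN=38+45=83 → 146/310 = 0.4710
Macro-F1 score = mean = (0.6306 + 0.3644 + 0.4710) / 3 = 0.489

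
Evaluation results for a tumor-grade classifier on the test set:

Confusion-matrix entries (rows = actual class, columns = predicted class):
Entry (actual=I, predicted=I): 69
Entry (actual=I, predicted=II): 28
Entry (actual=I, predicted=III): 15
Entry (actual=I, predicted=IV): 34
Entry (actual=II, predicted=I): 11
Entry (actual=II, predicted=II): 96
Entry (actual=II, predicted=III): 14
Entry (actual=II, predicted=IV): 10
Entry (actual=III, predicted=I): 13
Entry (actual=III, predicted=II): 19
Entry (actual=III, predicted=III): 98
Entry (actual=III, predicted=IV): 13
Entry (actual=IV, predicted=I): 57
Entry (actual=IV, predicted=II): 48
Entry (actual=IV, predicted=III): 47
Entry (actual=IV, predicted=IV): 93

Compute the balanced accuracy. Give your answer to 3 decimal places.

0.568

Balanced accuracy = mean of per-class recall.
  I: recall = 69/146 = 0.4726
  II: recall = 96/131 = 0.7328
  III: recall = 98/143 = 0.6853
  IV: recall = 93/245 = 0.3796
Mean = (0.4726 + 0.7328 + 0.6853 + 0.3796) / 4 = 0.568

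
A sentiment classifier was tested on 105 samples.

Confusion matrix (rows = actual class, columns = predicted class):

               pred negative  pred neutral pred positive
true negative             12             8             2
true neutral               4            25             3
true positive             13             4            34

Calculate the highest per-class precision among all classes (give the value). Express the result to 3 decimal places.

0.872

Per-class precision (TP/(TP+FP)):
  negative: TP=12, FP=4+13=17 → 12/29 = 0.4138
  neutral: TP=25, FP=8+4=12 → 25/37 = 0.6757
  positive: TP=34, FP=2+3=5 → 34/39 = 0.8718
Highest is class 'positive' with precision = 0.872.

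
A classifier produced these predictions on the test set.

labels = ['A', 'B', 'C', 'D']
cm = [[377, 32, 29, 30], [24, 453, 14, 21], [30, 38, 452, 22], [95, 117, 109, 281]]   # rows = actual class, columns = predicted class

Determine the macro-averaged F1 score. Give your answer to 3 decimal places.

0.730

Per-class F1 score (2·TP/(2·TP+FP+FN)):
  A: TP=377, FP=24+30+95=149, FN=32+29+30=91 → 754/994 = 0.7586
  B: TP=453, FP=32+38+117=187, FN=24+14+21=59 → 906/1152 = 0.7865
  C: TP=452, FP=29+14+109=152, FN=30+38+22=90 → 904/1146 = 0.7888
  D: TP=281, FP=30+21+22=73, FN=95+117+109=321 → 562/956 = 0.5879
Macro-F1 score = mean = (0.7586 + 0.7865 + 0.7888 + 0.5879) / 4 = 0.730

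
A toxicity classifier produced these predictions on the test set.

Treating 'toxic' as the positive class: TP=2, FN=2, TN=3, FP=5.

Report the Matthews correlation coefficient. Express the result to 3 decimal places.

-0.120

MCC = (TP·TN − FP·FN) / √((TP+FP)(TP+FN)(TN+FP)(TN+FN))
Numerator = 2·3 − 5·2 = -4
Denominator = √(7·4·8·5) = √1120 = 33.4664
MCC = -4 / 33.4664 = -0.120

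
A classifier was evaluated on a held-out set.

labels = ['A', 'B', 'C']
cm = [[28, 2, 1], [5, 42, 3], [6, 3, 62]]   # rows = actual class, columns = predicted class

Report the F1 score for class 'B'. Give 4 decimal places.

0.8660

Take TP from the diagonal, FP from the rest of the 'B' prediction marginal, FN from the rest of the 'B' actual marginal.
F1 score = 2·TP/(2·TP+FP+FN).
B: TP=42, FP=2+3=5, FN=5+3=8 → 84/97 = 0.86598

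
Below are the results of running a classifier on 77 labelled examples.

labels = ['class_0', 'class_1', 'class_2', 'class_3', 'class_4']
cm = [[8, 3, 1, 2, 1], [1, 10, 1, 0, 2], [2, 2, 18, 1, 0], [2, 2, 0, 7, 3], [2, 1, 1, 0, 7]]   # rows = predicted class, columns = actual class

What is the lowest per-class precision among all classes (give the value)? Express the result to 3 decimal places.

0.500

Per-class precision (TP/(TP+FP)):
  class_0: TP=8, FP=3+1+2+1=7 → 8/15 = 0.5333
  class_1: TP=10, FP=1+1+0+2=4 → 10/14 = 0.7143
  class_2: TP=18, FP=2+2+1+0=5 → 18/23 = 0.7826
  class_3: TP=7, FP=2+2+0+3=7 → 7/14 = 0.5000
  class_4: TP=7, FP=2+1+1+0=4 → 7/11 = 0.6364
Lowest is class 'class_3' with precision = 0.500.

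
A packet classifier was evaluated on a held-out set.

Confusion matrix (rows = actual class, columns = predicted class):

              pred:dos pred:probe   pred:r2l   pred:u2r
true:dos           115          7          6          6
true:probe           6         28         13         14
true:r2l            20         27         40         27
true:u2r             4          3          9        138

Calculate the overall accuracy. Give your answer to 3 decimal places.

Accuracy = trace / total = (115+28+40+138=321) / 463 = 321/463 = 0.693

0.693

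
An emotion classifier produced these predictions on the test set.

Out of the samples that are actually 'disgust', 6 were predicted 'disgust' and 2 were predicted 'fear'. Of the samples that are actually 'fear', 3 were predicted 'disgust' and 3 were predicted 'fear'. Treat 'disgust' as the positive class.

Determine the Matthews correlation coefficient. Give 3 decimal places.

0.258

MCC = (TP·TN − FP·FN) / √((TP+FP)(TP+FN)(TN+FP)(TN+FN))
Numerator = 6·3 − 3·2 = 12
Denominator = √(9·8·6·5) = √2160 = 46.4758
MCC = 12 / 46.4758 = 0.258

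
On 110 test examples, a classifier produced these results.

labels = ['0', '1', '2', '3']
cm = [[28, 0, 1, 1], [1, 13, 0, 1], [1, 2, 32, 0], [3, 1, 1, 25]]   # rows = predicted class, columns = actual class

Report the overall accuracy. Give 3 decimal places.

0.891

Accuracy = trace / total = (28+13+32+25=98) / 110 = 98/110 = 0.891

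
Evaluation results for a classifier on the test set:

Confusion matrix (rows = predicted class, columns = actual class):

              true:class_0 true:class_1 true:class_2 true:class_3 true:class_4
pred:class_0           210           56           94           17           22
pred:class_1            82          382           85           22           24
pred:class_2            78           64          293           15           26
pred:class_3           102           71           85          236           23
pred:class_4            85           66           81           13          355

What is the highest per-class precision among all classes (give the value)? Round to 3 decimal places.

0.642

Per-class precision (TP/(TP+FP)):
  class_0: TP=210, FP=56+94+17+22=189 → 210/399 = 0.5263
  class_1: TP=382, FP=82+85+22+24=213 → 382/595 = 0.6420
  class_2: TP=293, FP=78+64+15+26=183 → 293/476 = 0.6155
  class_3: TP=236, FP=102+71+85+23=281 → 236/517 = 0.4565
  class_4: TP=355, FP=85+66+81+13=245 → 355/600 = 0.5917
Highest is class 'class_1' with precision = 0.642.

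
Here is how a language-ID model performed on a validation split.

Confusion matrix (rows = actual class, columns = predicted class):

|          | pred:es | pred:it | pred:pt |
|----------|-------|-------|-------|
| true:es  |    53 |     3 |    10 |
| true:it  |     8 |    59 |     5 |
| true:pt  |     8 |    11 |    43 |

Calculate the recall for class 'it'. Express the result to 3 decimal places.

0.819

Treat 'it' as positive and all other classes as negative.
recall = TP/(TP+FN).
it: TP=59, FN=8+5=13 → 59/72 = 0.8194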